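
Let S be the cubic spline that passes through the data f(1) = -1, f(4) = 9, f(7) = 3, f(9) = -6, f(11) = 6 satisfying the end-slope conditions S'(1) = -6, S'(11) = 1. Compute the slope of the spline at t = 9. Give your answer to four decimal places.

2.5929

With M_i denoting the second derivative at x_i, h_i = 3, 3, 2, 2, and Δ_i = (y_(i+1) − y_i)/h_i = 10/3, -2, -9/2, 6:
  3·M_0 + 12·M_1 + 3·M_2 = 6(Δ_1 - Δ_0) = -32
  3·M_1 + 10·M_2 + 2·M_3 = 6(Δ_2 - Δ_1) = -15
  2·M_2 + 8·M_3 + 2·M_4 = 6(Δ_3 - Δ_2) = 63
Clamped end conditions give two more equations: 2h_0·M_0 + h_0·M_1 = 6(Δ_0 - S'(1)) = 56 and h_3·M_3 + 2h_3·M_4 = 6(S'(11) - Δ_3) = -30.
Forward elimination and back-substitution give M_0 = 4979/420, M_1 = -353/70, M_2 = -47/20, M_3 = 827/70, M_4 = -1877/140.
On [9, 11], S'(t) = b_3 + 2c_3·(t - 9) + 3d_3·(t - 9)² with b_3 = Δ_3 - h_3(2M_3 + M_4)/6 = 363/140, c_3 = M_3/2 = 827/140, d_3 = (M_4 - M_3)/(6h_3) = -1177/560. So S'(9) = 363/140.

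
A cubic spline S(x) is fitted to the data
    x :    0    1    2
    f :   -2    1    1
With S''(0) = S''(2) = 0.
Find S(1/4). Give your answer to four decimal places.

With M_i denoting the second derivative at x_i, h_i = 1, 1, and Δ_i = (y_(i+1) − y_i)/h_i = 3, 0:
  1·M_0 + 4·M_1 + 1·M_2 = 6(Δ_1 - Δ_0) = -18
Natural end conditions: M_0 = M_2 = 0.
Hence M_0 = 0, M_1 = -9/2, M_2 = 0.
On [0, 1], S(x) = -2 + 15/4·x + 0·x² - 3/4·x³.
With x = 1/4: S(1/4) = -275/256.

-1.0742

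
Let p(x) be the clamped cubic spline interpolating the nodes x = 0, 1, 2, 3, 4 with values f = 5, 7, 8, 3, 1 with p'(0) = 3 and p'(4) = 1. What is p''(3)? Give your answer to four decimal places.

5.7143

Let M_i = p''(x_i). Step sizes h_i = 1, 1, 1, 1; slopes of the chords Δ_i = (y_(i+1) - y_i)/h_i = 2, 1, -5, -2.
  1·M_0 + 4·M_1 + 1·M_2 = 6(Δ_1 - Δ_0) = -6
  1·M_1 + 4·M_2 + 1·M_3 = 6(Δ_2 - Δ_1) = -36
  1·M_2 + 4·M_3 + 1·M_4 = 6(Δ_3 - Δ_2) = 18
Clamped end conditions give two more equations: 2h_0·M_0 + h_0·M_1 = 6(Δ_0 - p'(0)) = -6 and h_3·M_3 + 2h_3·M_4 = 6(p'(4) - Δ_3) = 18.
Forward elimination and back-substitution give M_0 = -29/7, M_1 = 16/7, M_2 = -11, M_3 = 40/7, M_4 = 43/7.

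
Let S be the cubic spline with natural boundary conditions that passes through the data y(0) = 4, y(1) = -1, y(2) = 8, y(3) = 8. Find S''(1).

Put m_i = S'' at the i-th knot. Here h = (1, 1, 1) and Δ = (-5, 9, 0), so the interior equations h_(i-1)·m_(i-1) + 2(h_(i-1)+h_i)·m_i + h_i·m_(i+1) = 6(Δ_i − Δ_(i-1)) read
  1·m_0 + 4·m_1 + 1·m_2 = 6(Δ_1 - Δ_0) = 84
  1·m_1 + 4·m_2 + 1·m_3 = 6(Δ_2 - Δ_1) = -54
Natural end conditions: m_0 = m_3 = 0.
Solving: m_0 = 0, m_1 = 26, m_2 = -20, m_3 = 0.

26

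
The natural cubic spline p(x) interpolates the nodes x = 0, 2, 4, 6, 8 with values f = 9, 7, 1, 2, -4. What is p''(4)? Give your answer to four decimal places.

Put M_i = p'' at the i-th knot. Here h = (2, 2, 2, 2) and Δ = (-1, -3, 1/2, -3), so the interior equations h_(i-1)·M_(i-1) + 2(h_(i-1)+h_i)·M_i + h_i·M_(i+1) = 6(Δ_i − Δ_(i-1)) read
  2·M_0 + 8·M_1 + 2·M_2 = 6(Δ_1 - Δ_0) = -12
  2·M_1 + 8·M_2 + 2·M_3 = 6(Δ_2 - Δ_1) = 21
  2·M_2 + 8·M_3 + 2·M_4 = 6(Δ_3 - Δ_2) = -21
Natural end conditions: M_0 = M_4 = 0.
Solving: M_0 = 0, M_1 = -285/112, M_2 = 117/28, M_3 = -411/112, M_4 = 0.

4.1786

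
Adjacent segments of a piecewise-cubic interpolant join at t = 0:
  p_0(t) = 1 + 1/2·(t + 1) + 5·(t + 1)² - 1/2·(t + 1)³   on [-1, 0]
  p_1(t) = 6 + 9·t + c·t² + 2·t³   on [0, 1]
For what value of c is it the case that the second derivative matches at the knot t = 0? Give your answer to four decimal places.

p_0''(t) = 10 - 3·(t + 1), so p_0''(0) = 7. On the right, p_1''(0) = 2c, so c = 7/2.

3.5000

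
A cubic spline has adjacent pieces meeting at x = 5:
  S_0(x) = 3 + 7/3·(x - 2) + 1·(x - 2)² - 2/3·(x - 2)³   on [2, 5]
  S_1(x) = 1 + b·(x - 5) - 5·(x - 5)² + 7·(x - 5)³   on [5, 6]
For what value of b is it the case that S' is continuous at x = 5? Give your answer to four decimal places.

-9.6667

S_0'(x) = 7/3 + 2·(x - 2) - 2·(x - 2)², so S_0'(5) = -29/3. On the right, S_1'(5) = b, so b = -29/3.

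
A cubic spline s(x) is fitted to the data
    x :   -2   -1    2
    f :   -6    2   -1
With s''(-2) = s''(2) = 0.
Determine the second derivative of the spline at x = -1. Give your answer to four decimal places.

-6.7500

Let m_i = s''(x_i). Step sizes h_i = 1, 3; slopes of the chords Δ_i = (y_(i+1) - y_i)/h_i = 8, -1.
  1·m_0 + 8·m_1 + 3·m_2 = 6(Δ_1 - Δ_0) = -54
Natural end conditions: m_0 = m_2 = 0.
Solving: m_0 = 0, m_1 = -27/4, m_2 = 0.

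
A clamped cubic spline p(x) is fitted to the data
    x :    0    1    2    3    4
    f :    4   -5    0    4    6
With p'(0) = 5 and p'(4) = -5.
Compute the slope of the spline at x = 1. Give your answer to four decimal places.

-6.0714

With m_i denoting the second derivative at x_i, h_i = 1, 1, 1, 1, and Δ_i = (y_(i+1) − y_i)/h_i = -9, 5, 4, 2:
  1·m_0 + 4·m_1 + 1·m_2 = 6(Δ_1 - Δ_0) = 84
  1·m_1 + 4·m_2 + 1·m_3 = 6(Δ_2 - Δ_1) = -6
  1·m_2 + 4·m_3 + 1·m_4 = 6(Δ_3 - Δ_2) = -12
Clamped end conditions give two more equations: 2h_0·m_0 + h_0·m_1 = 6(Δ_0 - p'(0)) = -84 and h_3·m_3 + 2h_3·m_4 = 6(p'(4) - Δ_3) = -42.
Hence m_0 = -433/7, m_1 = 278/7, m_2 = -13, m_3 = 44/7, m_4 = -169/7.
On [1, 2], p'(x) = b_1 + 2c_1·(x - 1) + 3d_1·(x - 1)² with b_1 = Δ_1 - h_1(2m_1 + m_2)/6 = -85/14, c_1 = m_1/2 = 139/7, d_1 = (m_2 - m_1)/(6h_1) = -123/14. So p'(1) = -85/14.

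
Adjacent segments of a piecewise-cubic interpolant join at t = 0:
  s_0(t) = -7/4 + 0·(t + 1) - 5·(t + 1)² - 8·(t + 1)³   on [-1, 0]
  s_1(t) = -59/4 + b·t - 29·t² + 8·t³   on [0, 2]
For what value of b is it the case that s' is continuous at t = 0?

-34

s_0'(t) = 0 - 10·(t + 1) - 24·(t + 1)², so s_0'(0) = -34. On the right, s_1'(0) = b, so b = -34.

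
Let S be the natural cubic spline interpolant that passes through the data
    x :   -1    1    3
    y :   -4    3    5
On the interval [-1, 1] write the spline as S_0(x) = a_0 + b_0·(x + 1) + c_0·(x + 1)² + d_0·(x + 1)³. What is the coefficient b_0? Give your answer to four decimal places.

4.1250

Put σ_i = S'' at the i-th knot. Here h = (2, 2) and Δ = (7/2, 1), so the interior equations h_(i-1)·σ_(i-1) + 2(h_(i-1)+h_i)·σ_i + h_i·σ_(i+1) = 6(Δ_i − Δ_(i-1)) read
  2·σ_0 + 8·σ_1 + 2·σ_2 = 6(Δ_1 - Δ_0) = -15
Natural end conditions: σ_0 = σ_2 = 0.
Forward elimination and back-substitution give σ_0 = 0, σ_1 = -15/8, σ_2 = 0.
On [-1, 1], with S_0(x) = a_0 + b_0·(x + 1) + c_0·(x + 1)² + d_0·(x + 1)³: c_0 = σ_0/2 = 0, d_0 = (σ_1 - σ_0)/(6h_0) = -5/32, b_0 = Δ_0 - h_0(2σ_0 + σ_1)/6 = 33/8.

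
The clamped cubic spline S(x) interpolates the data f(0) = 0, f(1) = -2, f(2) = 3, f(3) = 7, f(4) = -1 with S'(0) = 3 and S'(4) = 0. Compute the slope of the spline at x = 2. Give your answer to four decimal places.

Write σ_i for S''(x_i). With h_i = 1, 1, 1, 1 and divided differences Δ_i = -2, 5, 4, -8, the continuity of S' gives the tridiagonal system
  1·σ_0 + 4·σ_1 + 1·σ_2 = 6(Δ_1 - Δ_0) = 42
  1·σ_1 + 4·σ_2 + 1·σ_3 = 6(Δ_2 - Δ_1) = -6
  1·σ_2 + 4·σ_3 + 1·σ_4 = 6(Δ_3 - Δ_2) = -72
Clamped end conditions give two more equations: 2h_0·σ_0 + h_0·σ_1 = 6(Δ_0 - S'(0)) = -30 and h_3·σ_3 + 2h_3·σ_4 = 6(S'(4) - Δ_3) = 48.
Solving: σ_0 = -321/14, σ_1 = 111/7, σ_2 = 3/2, σ_3 = -195/7, σ_4 = 531/14.
On [2, 3], S'(x) = b_2 + 2c_2·(x - 2) + 3d_2·(x - 2)² with b_2 = Δ_2 - h_2(2σ_2 + σ_3)/6 = 57/7, c_2 = σ_2/2 = 3/4, d_2 = (σ_3 - σ_2)/(6h_2) = -137/28. So S'(2) = 57/7.

8.1429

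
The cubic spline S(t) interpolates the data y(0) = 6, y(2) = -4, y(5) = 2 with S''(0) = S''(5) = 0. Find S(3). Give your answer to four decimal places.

-4.3333

With m_i denoting the second derivative at x_i, h_i = 2, 3, and Δ_i = (y_(i+1) − y_i)/h_i = -5, 2:
  2·m_0 + 10·m_1 + 3·m_2 = 6(Δ_1 - Δ_0) = 42
Natural end conditions: m_0 = m_2 = 0.
Forward elimination and back-substitution give m_0 = 0, m_1 = 21/5, m_2 = 0.
On [2, 5], S(t) = -4 - 11/5·(t - 2) + 21/10·(t - 2)² - 7/30·(t - 2)³.
With (t - 2) = 1: S(3) = -13/3.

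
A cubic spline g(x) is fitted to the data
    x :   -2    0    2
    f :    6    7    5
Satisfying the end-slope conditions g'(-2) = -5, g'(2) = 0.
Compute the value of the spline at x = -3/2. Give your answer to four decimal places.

Let m_i = g''(x_i). Step sizes h_i = 2, 2; slopes of the chords Δ_i = (y_(i+1) - y_i)/h_i = 1/2, -1.
  2·m_0 + 8·m_1 + 2·m_2 = 6(Δ_1 - Δ_0) = -9
Clamped end conditions give two more equations: 2h_0·m_0 + h_0·m_1 = 6(Δ_0 - g'(-2)) = 33 and h_1·m_1 + 2h_1·m_2 = 6(g'(2) - Δ_1) = 6.
Solving the tridiagonal system: m_0 = 85/8, m_1 = -19/4, m_2 = 31/8.
On [-2, 0], g(x) = 6 - 5·(x + 2) + 85/16·(x + 2)² - 41/32·(x + 2)³.
With (x + 2) = 1/2: g(-3/2) = 1195/256.

4.6680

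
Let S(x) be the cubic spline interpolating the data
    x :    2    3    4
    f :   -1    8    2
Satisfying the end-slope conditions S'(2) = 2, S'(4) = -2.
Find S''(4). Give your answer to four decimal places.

Write σ_i for S''(x_i). With h_i = 1, 1 and divided differences Δ_i = 9, -6, the continuity of S' gives the tridiagonal system
  1·σ_0 + 4·σ_1 + 1·σ_2 = 6(Δ_1 - Δ_0) = -90
Clamped end conditions give two more equations: 2h_0·σ_0 + h_0·σ_1 = 6(Δ_0 - S'(2)) = 42 and h_1·σ_1 + 2h_1·σ_2 = 6(S'(4) - Δ_1) = 24.
Hence σ_0 = 83/2, σ_1 = -41, σ_2 = 65/2.

32.5000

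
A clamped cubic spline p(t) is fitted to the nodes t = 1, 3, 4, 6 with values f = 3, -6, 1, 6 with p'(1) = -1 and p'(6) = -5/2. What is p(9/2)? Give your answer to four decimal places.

4.2393

With M_i denoting the second derivative at x_i, h_i = 2, 1, 2, and Δ_i = (y_(i+1) − y_i)/h_i = -9/2, 7, 5/2:
  2·M_0 + 6·M_1 + 1·M_2 = 6(Δ_1 - Δ_0) = 69
  1·M_1 + 6·M_2 + 2·M_3 = 6(Δ_2 - Δ_1) = -27
Clamped end conditions give two more equations: 2h_0·M_0 + h_0·M_1 = 6(Δ_0 - p'(1)) = -21 and h_2·M_2 + 2h_2·M_3 = 6(p'(6) - Δ_2) = -30.
Forward elimination and back-substitution give M_0 = -441/32, M_1 = 273/16, M_2 = -93/16, M_3 = -147/32.
On [4, 6], p(t) = 1 + 253/32·(t - 4) - 93/32·(t - 4)² + 13/128·(t - 4)³.
With (t - 4) = 1/2: p(9/2) = 4341/1024.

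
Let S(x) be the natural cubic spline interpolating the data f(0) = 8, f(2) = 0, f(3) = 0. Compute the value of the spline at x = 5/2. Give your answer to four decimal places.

-0.2500

Write m_i for S''(x_i). With h_i = 2, 1 and divided differences Δ_i = -4, 0, the continuity of S' gives the tridiagonal system
  2·m_0 + 6·m_1 + 1·m_2 = 6(Δ_1 - Δ_0) = 24
Natural end conditions: m_0 = m_2 = 0.
Solving: m_0 = 0, m_1 = 4, m_2 = 0.
On [2, 3], S(x) = 0 - 4/3·(x - 2) + 2·(x - 2)² - 2/3·(x - 2)³.
With (x - 2) = 1/2: S(5/2) = -1/4.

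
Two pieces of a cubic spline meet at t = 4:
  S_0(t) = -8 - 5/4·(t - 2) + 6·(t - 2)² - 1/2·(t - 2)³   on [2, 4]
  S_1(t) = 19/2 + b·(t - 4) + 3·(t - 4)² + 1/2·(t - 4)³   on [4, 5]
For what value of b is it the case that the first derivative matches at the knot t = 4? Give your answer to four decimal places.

16.7500

S_0'(t) = -5/4 + 12·(t - 2) - 3/2·(t - 2)², so S_0'(4) = 67/4. On the right, S_1'(4) = b, so b = 67/4.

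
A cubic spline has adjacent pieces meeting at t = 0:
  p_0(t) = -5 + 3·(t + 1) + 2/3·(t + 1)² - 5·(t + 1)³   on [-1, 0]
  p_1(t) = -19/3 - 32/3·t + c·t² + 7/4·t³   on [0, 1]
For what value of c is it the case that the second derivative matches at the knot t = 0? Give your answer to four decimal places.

p_0''(t) = 4/3 - 30·(t + 1), so p_0''(0) = -86/3. On the right, p_1''(0) = 2c, so c = -43/3.

-14.3333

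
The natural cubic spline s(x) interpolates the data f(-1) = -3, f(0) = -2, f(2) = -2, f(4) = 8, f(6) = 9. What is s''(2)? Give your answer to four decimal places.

5.6707

Let M_i = s''(x_i). Step sizes h_i = 1, 2, 2, 2; slopes of the chords Δ_i = (y_(i+1) - y_i)/h_i = 1, 0, 5, 1/2.
  1·M_0 + 6·M_1 + 2·M_2 = 6(Δ_1 - Δ_0) = -6
  2·M_1 + 8·M_2 + 2·M_3 = 6(Δ_2 - Δ_1) = 30
  2·M_2 + 8·M_3 + 2·M_4 = 6(Δ_3 - Δ_2) = -27
Natural end conditions: M_0 = M_4 = 0.
Solving: M_0 = 0, M_1 = -237/82, M_2 = 465/82, M_3 = -393/82, M_4 = 0.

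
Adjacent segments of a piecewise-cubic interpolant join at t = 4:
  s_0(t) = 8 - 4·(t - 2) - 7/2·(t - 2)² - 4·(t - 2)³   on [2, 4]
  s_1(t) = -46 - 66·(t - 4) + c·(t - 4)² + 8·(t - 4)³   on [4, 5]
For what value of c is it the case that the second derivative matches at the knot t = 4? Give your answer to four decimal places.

s_0''(t) = -7 - 24·(t - 2), so s_0''(4) = -55. On the right, s_1''(4) = 2c, so c = -55/2.

-27.5000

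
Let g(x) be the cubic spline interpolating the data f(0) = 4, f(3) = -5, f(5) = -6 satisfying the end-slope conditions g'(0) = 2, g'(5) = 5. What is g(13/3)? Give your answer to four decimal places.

-7.8370

Let M_i = g''(x_i). Step sizes h_i = 3, 2; slopes of the chords Δ_i = (y_(i+1) - y_i)/h_i = -3, -1/2.
  3·M_0 + 10·M_1 + 2·M_2 = 6(Δ_1 - Δ_0) = 15
Clamped end conditions give two more equations: 2h_0·M_0 + h_0·M_1 = 6(Δ_0 - g'(0)) = -30 and h_1·M_1 + 2h_1·M_2 = 6(g'(5) - Δ_1) = 33.
Forward elimination and back-substitution give M_0 = -59/10, M_1 = 9/5, M_2 = 147/20.
On [3, 5], g(x) = -5 - 83/20·(x - 3) + 9/10·(x - 3)² + 37/80·(x - 3)³.
With (x - 3) = 4/3: g(13/3) = -1058/135.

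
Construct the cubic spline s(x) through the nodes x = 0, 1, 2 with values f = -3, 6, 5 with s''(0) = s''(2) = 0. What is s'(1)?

4

With M_i denoting the second derivative at x_i, h_i = 1, 1, and Δ_i = (y_(i+1) − y_i)/h_i = 9, -1:
  1·M_0 + 4·M_1 + 1·M_2 = 6(Δ_1 - Δ_0) = -60
Natural end conditions: M_0 = M_2 = 0.
Solving the tridiagonal system: M_0 = 0, M_1 = -15, M_2 = 0.
On [1, 2], s'(x) = b_1 + 2c_1·(x - 1) + 3d_1·(x - 1)² with b_1 = Δ_1 - h_1(2M_1 + M_2)/6 = 4, c_1 = M_1/2 = -15/2, d_1 = (M_2 - M_1)/(6h_1) = 5/2. So s'(1) = 4.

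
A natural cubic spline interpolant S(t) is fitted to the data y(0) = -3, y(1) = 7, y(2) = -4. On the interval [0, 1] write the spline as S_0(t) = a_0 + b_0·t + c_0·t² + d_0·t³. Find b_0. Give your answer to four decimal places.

15.2500

Write M_i for S''(x_i). With h_i = 1, 1 and divided differences Δ_i = 10, -11, the continuity of S' gives the tridiagonal system
  1·M_0 + 4·M_1 + 1·M_2 = 6(Δ_1 - Δ_0) = -126
Natural end conditions: M_0 = M_2 = 0.
Forward elimination and back-substitution give M_0 = 0, M_1 = -63/2, M_2 = 0.
On [0, 1], with S_0(t) = a_0 + b_0·t + c_0·t² + d_0·t³: c_0 = M_0/2 = 0, d_0 = (M_1 - M_0)/(6h_0) = -21/4, b_0 = Δ_0 - h_0(2M_0 + M_1)/6 = 61/4.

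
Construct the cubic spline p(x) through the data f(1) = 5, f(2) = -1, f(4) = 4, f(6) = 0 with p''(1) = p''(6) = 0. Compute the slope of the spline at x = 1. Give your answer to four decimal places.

Write M_i for p''(x_i). With h_i = 1, 2, 2 and divided differences Δ_i = -6, 5/2, -2, the continuity of p' gives the tridiagonal system
  1·M_0 + 6·M_1 + 2·M_2 = 6(Δ_1 - Δ_0) = 51
  2·M_1 + 8·M_2 + 2·M_3 = 6(Δ_2 - Δ_1) = -27
Natural end conditions: M_0 = M_3 = 0.
Solving the tridiagonal system: M_0 = 0, M_1 = 21/2, M_2 = -6, M_3 = 0.
On [1, 2], p'(x) = b_0 + 2c_0·(x - 1) + 3d_0·(x - 1)² with b_0 = Δ_0 - h_0(2M_0 + M_1)/6 = -31/4, c_0 = M_0/2 = 0, d_0 = (M_1 - M_0)/(6h_0) = 7/4. So p'(1) = -31/4.

-7.7500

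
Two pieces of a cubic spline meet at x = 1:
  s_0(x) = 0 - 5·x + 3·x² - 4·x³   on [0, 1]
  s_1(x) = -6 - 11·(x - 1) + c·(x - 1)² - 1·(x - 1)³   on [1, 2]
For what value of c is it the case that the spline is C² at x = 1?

-9

s_0''(x) = 6 - 24·x, so s_0''(1) = -18. On the right, s_1''(1) = 2c, so c = -9.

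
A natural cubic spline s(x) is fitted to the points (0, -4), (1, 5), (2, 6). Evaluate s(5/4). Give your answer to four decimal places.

Put m_i = s'' at the i-th knot. Here h = (1, 1) and Δ = (9, 1), so the interior equations h_(i-1)·m_(i-1) + 2(h_(i-1)+h_i)·m_i + h_i·m_(i+1) = 6(Δ_i − Δ_(i-1)) read
  1·m_0 + 4·m_1 + 1·m_2 = 6(Δ_1 - Δ_0) = -48
Natural end conditions: m_0 = m_2 = 0.
Forward elimination and back-substitution give m_0 = 0, m_1 = -12, m_2 = 0.
On [1, 2], s(x) = 5 + 5·(x - 1) - 6·(x - 1)² + 2·(x - 1)³.
With (x - 1) = 1/4: s(5/4) = 189/32.

5.9063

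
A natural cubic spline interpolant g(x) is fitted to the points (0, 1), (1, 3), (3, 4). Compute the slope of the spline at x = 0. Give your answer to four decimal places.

2.2500

Let M_i = g''(x_i). Step sizes h_i = 1, 2; slopes of the chords Δ_i = (y_(i+1) - y_i)/h_i = 2, 1/2.
  1·M_0 + 6·M_1 + 2·M_2 = 6(Δ_1 - Δ_0) = -9
Natural end conditions: M_0 = M_2 = 0.
Solving the tridiagonal system: M_0 = 0, M_1 = -3/2, M_2 = 0.
On [0, 1], g'(x) = b_0 + 2c_0·x + 3d_0·x² with b_0 = Δ_0 - h_0(2M_0 + M_1)/6 = 9/4, c_0 = M_0/2 = 0, d_0 = (M_1 - M_0)/(6h_0) = -1/4. So g'(0) = 9/4.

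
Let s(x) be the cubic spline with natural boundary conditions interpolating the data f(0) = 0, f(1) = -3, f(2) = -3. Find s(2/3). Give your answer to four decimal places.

With M_i denoting the second derivative at x_i, h_i = 1, 1, and Δ_i = (y_(i+1) − y_i)/h_i = -3, 0:
  1·M_0 + 4·M_1 + 1·M_2 = 6(Δ_1 - Δ_0) = 18
Natural end conditions: M_0 = M_2 = 0.
Solving the tridiagonal system: M_0 = 0, M_1 = 9/2, M_2 = 0.
On [0, 1], s(x) = 0 - 15/4·x + 0·x² + 3/4·x³.
With x = 2/3: s(2/3) = -41/18.

-2.2778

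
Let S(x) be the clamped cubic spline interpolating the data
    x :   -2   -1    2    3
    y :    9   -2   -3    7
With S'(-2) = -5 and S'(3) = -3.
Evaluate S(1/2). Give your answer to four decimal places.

Write m_i for S''(x_i). With h_i = 1, 3, 1 and divided differences Δ_i = -11, -1/3, 10, the continuity of S' gives the tridiagonal system
  1·m_0 + 8·m_1 + 3·m_2 = 6(Δ_1 - Δ_0) = 64
  3·m_1 + 8·m_2 + 1·m_3 = 6(Δ_2 - Δ_1) = 62
Clamped end conditions give two more equations: 2h_0·m_0 + h_0·m_1 = 6(Δ_0 - S'(-2)) = -36 and h_2·m_2 + 2h_2·m_3 = 6(S'(3) - Δ_2) = -78.
Solving: m_0 = -1342/63, m_1 = 416/63, m_2 = 682/63, m_3 = -2798/63.
On [-1, 2], S(x) = -2 - 778/63·(x + 1) + 208/63·(x + 1)² + 19/81·(x + 1)³.
With (x + 1) = 3/2: S(1/2) = -689/56.

-12.3036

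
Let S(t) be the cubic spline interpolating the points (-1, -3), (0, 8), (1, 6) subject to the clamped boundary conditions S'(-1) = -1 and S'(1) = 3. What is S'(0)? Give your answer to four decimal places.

Write M_i for S''(x_i). With h_i = 1, 1 and divided differences Δ_i = 11, -2, the continuity of S' gives the tridiagonal system
  1·M_0 + 4·M_1 + 1·M_2 = 6(Δ_1 - Δ_0) = -78
Clamped end conditions give two more equations: 2h_0·M_0 + h_0·M_1 = 6(Δ_0 - S'(-1)) = 72 and h_1·M_1 + 2h_1·M_2 = 6(S'(1) - Δ_1) = 30.
Solving: M_0 = 115/2, M_1 = -43, M_2 = 73/2.
On [0, 1], S'(t) = b_1 + 2c_1·t + 3d_1·t² with b_1 = Δ_1 - h_1(2M_1 + M_2)/6 = 25/4, c_1 = M_1/2 = -43/2, d_1 = (M_2 - M_1)/(6h_1) = 53/4. So S'(0) = 25/4.

6.2500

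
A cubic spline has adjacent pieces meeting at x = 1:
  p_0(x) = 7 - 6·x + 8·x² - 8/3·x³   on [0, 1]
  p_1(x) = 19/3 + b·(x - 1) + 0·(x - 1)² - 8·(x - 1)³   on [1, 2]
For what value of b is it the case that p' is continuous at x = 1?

2

p_0'(x) = -6 + 16·x - 8·x², so p_0'(1) = 2. On the right, p_1'(1) = b, so b = 2.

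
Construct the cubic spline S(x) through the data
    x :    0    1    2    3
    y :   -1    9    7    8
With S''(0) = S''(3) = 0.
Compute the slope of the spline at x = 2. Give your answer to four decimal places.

-2.2000

Let σ_i = S''(x_i). Step sizes h_i = 1, 1, 1; slopes of the chords Δ_i = (y_(i+1) - y_i)/h_i = 10, -2, 1.
  1·σ_0 + 4·σ_1 + 1·σ_2 = 6(Δ_1 - Δ_0) = -72
  1·σ_1 + 4·σ_2 + 1·σ_3 = 6(Δ_2 - Δ_1) = 18
Natural end conditions: σ_0 = σ_3 = 0.
Solving: σ_0 = 0, σ_1 = -102/5, σ_2 = 48/5, σ_3 = 0.
On [2, 3], S'(x) = b_2 + 2c_2·(x - 2) + 3d_2·(x - 2)² with b_2 = Δ_2 - h_2(2σ_2 + σ_3)/6 = -11/5, c_2 = σ_2/2 = 24/5, d_2 = (σ_3 - σ_2)/(6h_2) = -8/5. So S'(2) = -11/5.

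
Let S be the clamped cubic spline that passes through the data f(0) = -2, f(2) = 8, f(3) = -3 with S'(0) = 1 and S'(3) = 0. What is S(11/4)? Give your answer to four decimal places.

-1.6875

With m_i denoting the second derivative at x_i, h_i = 2, 1, and Δ_i = (y_(i+1) − y_i)/h_i = 5, -11:
  2·m_0 + 6·m_1 + 1·m_2 = 6(Δ_1 - Δ_0) = -96
Clamped end conditions give two more equations: 2h_0·m_0 + h_0·m_1 = 6(Δ_0 - S'(0)) = 24 and h_1·m_1 + 2h_1·m_2 = 6(S'(3) - Δ_1) = 66.
Forward elimination and back-substitution give m_0 = 65/3, m_1 = -94/3, m_2 = 146/3.
On [2, 3], S(t) = 8 - 26/3·(t - 2) - 47/3·(t - 2)² + 40/3·(t - 2)³.
With (t - 2) = 3/4: S(11/4) = -27/16.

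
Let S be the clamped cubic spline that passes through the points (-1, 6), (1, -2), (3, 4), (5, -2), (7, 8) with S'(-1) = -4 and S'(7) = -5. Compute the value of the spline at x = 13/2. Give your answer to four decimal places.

8.1217

With m_i denoting the second derivative at x_i, h_i = 2, 2, 2, 2, and Δ_i = (y_(i+1) − y_i)/h_i = -4, 3, -3, 5:
  2·m_0 + 8·m_1 + 2·m_2 = 6(Δ_1 - Δ_0) = 42
  2·m_1 + 8·m_2 + 2·m_3 = 6(Δ_2 - Δ_1) = -36
  2·m_2 + 8·m_3 + 2·m_4 = 6(Δ_3 - Δ_2) = 48
Clamped end conditions give two more equations: 2h_0·m_0 + h_0·m_1 = 6(Δ_0 - S'(-1)) = 0 and h_3·m_3 + 2h_3·m_4 = 6(S'(7) - Δ_3) = -60.
Solving: m_0 = -125/28, m_1 = 125/14, m_2 = -41/4, m_3 = 197/14, m_4 = -617/28.
On [5, 7], S(x) = -2 + 83/28·(x - 5) + 197/28·(x - 5)² - 337/112·(x - 5)³.
With (x - 5) = 3/2: S(13/2) = 7277/896.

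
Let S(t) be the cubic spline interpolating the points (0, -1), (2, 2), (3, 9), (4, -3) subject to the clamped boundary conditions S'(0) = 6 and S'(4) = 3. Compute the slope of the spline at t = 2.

9

Put M_i = S'' at the i-th knot. Here h = (2, 1, 1) and Δ = (3/2, 7, -12), so the interior equations h_(i-1)·M_(i-1) + 2(h_(i-1)+h_i)·M_i + h_i·M_(i+1) = 6(Δ_i − Δ_(i-1)) read
  2·M_0 + 6·M_1 + 1·M_2 = 6(Δ_1 - Δ_0) = 33
  1·M_1 + 4·M_2 + 1·M_3 = 6(Δ_2 - Δ_1) = -114
Clamped end conditions give two more equations: 2h_0·M_0 + h_0·M_1 = 6(Δ_0 - S'(0)) = -27 and h_2·M_2 + 2h_2·M_3 = 6(S'(4) - Δ_2) = 90.
Solving the tridiagonal system: M_0 = -33/2, M_1 = 39/2, M_2 = -51, M_3 = 141/2.
On [2, 3], S'(t) = b_1 + 2c_1·(t - 2) + 3d_1·(t - 2)² with b_1 = Δ_1 - h_1(2M_1 + M_2)/6 = 9, c_1 = M_1/2 = 39/4, d_1 = (M_2 - M_1)/(6h_1) = -47/4. So S'(2) = 9.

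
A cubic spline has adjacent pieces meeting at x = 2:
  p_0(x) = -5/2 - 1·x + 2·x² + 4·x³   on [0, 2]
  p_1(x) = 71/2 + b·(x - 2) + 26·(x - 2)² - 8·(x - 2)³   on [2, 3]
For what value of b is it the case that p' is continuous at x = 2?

55

p_0'(x) = -1 + 4·x + 12·x², so p_0'(2) = 55. On the right, p_1'(2) = b, so b = 55.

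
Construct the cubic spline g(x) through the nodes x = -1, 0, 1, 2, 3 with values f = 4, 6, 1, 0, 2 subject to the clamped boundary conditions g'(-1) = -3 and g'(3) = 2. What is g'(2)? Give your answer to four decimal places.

Let σ_i = g''(x_i). Step sizes h_i = 1, 1, 1, 1; slopes of the chords Δ_i = (y_(i+1) - y_i)/h_i = 2, -5, -1, 2.
  1·σ_0 + 4·σ_1 + 1·σ_2 = 6(Δ_1 - Δ_0) = -42
  1·σ_1 + 4·σ_2 + 1·σ_3 = 6(Δ_2 - Δ_1) = 24
  1·σ_2 + 4·σ_3 + 1·σ_4 = 6(Δ_3 - Δ_2) = 18
Clamped end conditions give two more equations: 2h_0·σ_0 + h_0·σ_1 = 6(Δ_0 - g'(-1)) = 30 and h_3·σ_3 + 2h_3·σ_4 = 6(g'(3) - Δ_3) = 0.
Forward elimination and back-substitution give σ_0 = 689/28, σ_1 = -269/14, σ_2 = 41/4, σ_3 = 31/14, σ_4 = -31/28.
On [2, 3], g'(x) = b_3 + 2c_3·(x - 2) + 3d_3·(x - 2)² with b_3 = Δ_3 - h_3(2σ_3 + σ_4)/6 = 81/56, c_3 = σ_3/2 = 31/28, d_3 = (σ_4 - σ_3)/(6h_3) = -31/56. So g'(2) = 81/56.

1.4464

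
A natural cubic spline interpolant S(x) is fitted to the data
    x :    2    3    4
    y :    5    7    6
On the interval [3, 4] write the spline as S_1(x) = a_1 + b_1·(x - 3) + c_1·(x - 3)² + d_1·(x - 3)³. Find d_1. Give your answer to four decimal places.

0.7500

Write M_i for S''(x_i). With h_i = 1, 1 and divided differences Δ_i = 2, -1, the continuity of S' gives the tridiagonal system
  1·M_0 + 4·M_1 + 1·M_2 = 6(Δ_1 - Δ_0) = -18
Natural end conditions: M_0 = M_2 = 0.
Solving: M_0 = 0, M_1 = -9/2, M_2 = 0.
On [3, 4], with S_1(x) = a_1 + b_1·(x - 3) + c_1·(x - 3)² + d_1·(x - 3)³: c_1 = M_1/2 = -9/4, d_1 = (M_2 - M_1)/(6h_1) = 3/4, b_1 = Δ_1 - h_1(2M_1 + M_2)/6 = 1/2.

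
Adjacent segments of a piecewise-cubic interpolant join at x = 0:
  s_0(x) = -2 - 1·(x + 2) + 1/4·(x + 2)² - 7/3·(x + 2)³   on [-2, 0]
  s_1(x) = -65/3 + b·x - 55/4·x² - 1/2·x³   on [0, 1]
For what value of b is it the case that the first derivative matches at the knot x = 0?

s_0'(x) = -1 + 1/2·(x + 2) - 7·(x + 2)², so s_0'(0) = -28. On the right, s_1'(0) = b, so b = -28.

-28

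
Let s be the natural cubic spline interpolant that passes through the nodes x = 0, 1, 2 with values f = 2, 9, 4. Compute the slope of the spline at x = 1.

1

With M_i denoting the second derivative at x_i, h_i = 1, 1, and Δ_i = (y_(i+1) − y_i)/h_i = 7, -5:
  1·M_0 + 4·M_1 + 1·M_2 = 6(Δ_1 - Δ_0) = -72
Natural end conditions: M_0 = M_2 = 0.
Solving: M_0 = 0, M_1 = -18, M_2 = 0.
On [1, 2], s'(x) = b_1 + 2c_1·(x - 1) + 3d_1·(x - 1)² with b_1 = Δ_1 - h_1(2M_1 + M_2)/6 = 1, c_1 = M_1/2 = -9, d_1 = (M_2 - M_1)/(6h_1) = 3. So s'(1) = 1.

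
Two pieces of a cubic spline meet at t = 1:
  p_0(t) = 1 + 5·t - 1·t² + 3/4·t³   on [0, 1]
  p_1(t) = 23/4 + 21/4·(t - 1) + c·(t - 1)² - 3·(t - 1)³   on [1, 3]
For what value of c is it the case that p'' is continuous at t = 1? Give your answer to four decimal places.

p_0''(t) = -2 + 9/2·t, so p_0''(1) = 5/2. On the right, p_1''(1) = 2c, so c = 5/4.

1.2500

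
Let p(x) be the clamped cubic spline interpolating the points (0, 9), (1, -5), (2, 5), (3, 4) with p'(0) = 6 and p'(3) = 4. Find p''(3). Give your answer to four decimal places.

Let M_i = p''(x_i). Step sizes h_i = 1, 1, 1; slopes of the chords Δ_i = (y_(i+1) - y_i)/h_i = -14, 10, -1.
  1·M_0 + 4·M_1 + 1·M_2 = 6(Δ_1 - Δ_0) = 144
  1·M_1 + 4·M_2 + 1·M_3 = 6(Δ_2 - Δ_1) = -66
Clamped end conditions give two more equations: 2h_0·M_0 + h_0·M_1 = 6(Δ_0 - p'(0)) = -120 and h_2·M_2 + 2h_2·M_3 = 6(p'(3) - Δ_2) = 30.
Solving the tridiagonal system: M_0 = -286/3, M_1 = 212/3, M_2 = -130/3, M_3 = 110/3.

36.6667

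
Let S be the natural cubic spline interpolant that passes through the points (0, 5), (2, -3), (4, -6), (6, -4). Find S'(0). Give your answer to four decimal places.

-4.5000

Put M_i = S'' at the i-th knot. Here h = (2, 2, 2) and Δ = (-4, -3/2, 1), so the interior equations h_(i-1)·M_(i-1) + 2(h_(i-1)+h_i)·M_i + h_i·M_(i+1) = 6(Δ_i − Δ_(i-1)) read
  2·M_0 + 8·M_1 + 2·M_2 = 6(Δ_1 - Δ_0) = 15
  2·M_1 + 8·M_2 + 2·M_3 = 6(Δ_2 - Δ_1) = 15
Natural end conditions: M_0 = M_3 = 0.
Forward elimination and back-substitution give M_0 = 0, M_1 = 3/2, M_2 = 3/2, M_3 = 0.
On [0, 2], S'(x) = b_0 + 2c_0·x + 3d_0·x² with b_0 = Δ_0 - h_0(2M_0 + M_1)/6 = -9/2, c_0 = M_0/2 = 0, d_0 = (M_1 - M_0)/(6h_0) = 1/8. So S'(0) = -9/2.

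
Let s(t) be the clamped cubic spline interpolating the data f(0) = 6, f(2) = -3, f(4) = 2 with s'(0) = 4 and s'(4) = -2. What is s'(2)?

-2

With M_i denoting the second derivative at x_i, h_i = 2, 2, and Δ_i = (y_(i+1) − y_i)/h_i = -9/2, 5/2:
  2·M_0 + 8·M_1 + 2·M_2 = 6(Δ_1 - Δ_0) = 42
Clamped end conditions give two more equations: 2h_0·M_0 + h_0·M_1 = 6(Δ_0 - s'(0)) = -51 and h_1·M_1 + 2h_1·M_2 = 6(s'(4) - Δ_1) = -27.
Solving: M_0 = -39/2, M_1 = 27/2, M_2 = -27/2.
On [2, 4], s'(t) = b_1 + 2c_1·(t - 2) + 3d_1·(t - 2)² with b_1 = Δ_1 - h_1(2M_1 + M_2)/6 = -2, c_1 = M_1/2 = 27/4, d_1 = (M_2 - M_1)/(6h_1) = -9/4. So s'(2) = -2.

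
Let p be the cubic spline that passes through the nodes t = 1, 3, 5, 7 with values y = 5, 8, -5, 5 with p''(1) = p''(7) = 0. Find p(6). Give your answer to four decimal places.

Put σ_i = p'' at the i-th knot. Here h = (2, 2, 2) and Δ = (3/2, -13/2, 5), so the interior equations h_(i-1)·σ_(i-1) + 2(h_(i-1)+h_i)·σ_i + h_i·σ_(i+1) = 6(Δ_i − Δ_(i-1)) read
  2·σ_0 + 8·σ_1 + 2·σ_2 = 6(Δ_1 - Δ_0) = -48
  2·σ_1 + 8·σ_2 + 2·σ_3 = 6(Δ_2 - Δ_1) = 69
Natural end conditions: σ_0 = σ_3 = 0.
Solving the tridiagonal system: σ_0 = 0, σ_1 = -87/10, σ_2 = 54/5, σ_3 = 0.
On [5, 7], p(t) = -5 - 11/5·(t - 5) + 27/5·(t - 5)² - 9/10·(t - 5)³.
With (t - 5) = 1: p(6) = -27/10.

-2.7000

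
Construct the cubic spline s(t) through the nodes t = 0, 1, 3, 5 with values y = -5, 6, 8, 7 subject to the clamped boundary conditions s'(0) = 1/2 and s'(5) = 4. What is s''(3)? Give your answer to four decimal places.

1.7174

Put M_i = s'' at the i-th knot. Here h = (1, 2, 2) and Δ = (11, 1, -1/2), so the interior equations h_(i-1)·M_(i-1) + 2(h_(i-1)+h_i)·M_i + h_i·M_(i+1) = 6(Δ_i − Δ_(i-1)) read
  1·M_0 + 6·M_1 + 2·M_2 = 6(Δ_1 - Δ_0) = -60
  2·M_1 + 8·M_2 + 2·M_3 = 6(Δ_2 - Δ_1) = -9
Clamped end conditions give two more equations: 2h_0·M_0 + h_0·M_1 = 6(Δ_0 - s'(0)) = 63 and h_2·M_2 + 2h_2·M_3 = 6(s'(5) - Δ_2) = 27.
Hence M_0 = 923/23, M_1 = -397/23, M_2 = 79/46, M_3 = 271/46.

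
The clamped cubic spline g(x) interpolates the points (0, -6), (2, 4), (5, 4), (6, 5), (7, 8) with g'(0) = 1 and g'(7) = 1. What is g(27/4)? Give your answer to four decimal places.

Put M_i = g'' at the i-th knot. Here h = (2, 3, 1, 1) and Δ = (5, 0, 1, 3), so the interior equations h_(i-1)·M_(i-1) + 2(h_(i-1)+h_i)·M_i + h_i·M_(i+1) = 6(Δ_i − Δ_(i-1)) read
  2·M_0 + 10·M_1 + 3·M_2 = 6(Δ_1 - Δ_0) = -30
  3·M_1 + 8·M_2 + 1·M_3 = 6(Δ_2 - Δ_1) = 6
  1·M_2 + 4·M_3 + 1·M_4 = 6(Δ_3 - Δ_2) = 12
Clamped end conditions give two more equations: 2h_0·M_0 + h_0·M_1 = 6(Δ_0 - g'(0)) = 24 and h_3·M_3 + 2h_3·M_4 = 6(g'(7) - Δ_3) = -12.
Forward elimination and back-substitution give M_0 = 409/47, M_1 = -254/47, M_2 = 104/47, M_3 = 212/47, M_4 = -388/47.
On [6, 7], g(x) = 5 + 135/47·(x - 6) + 106/47·(x - 6)² - 100/47·(x - 6)³.
With (x - 6) = 3/4: g(27/4) = 5659/752.

7.5253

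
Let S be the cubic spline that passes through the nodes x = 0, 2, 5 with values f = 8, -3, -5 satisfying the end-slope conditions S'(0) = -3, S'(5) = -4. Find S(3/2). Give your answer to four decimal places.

With M_i denoting the second derivative at x_i, h_i = 2, 3, and Δ_i = (y_(i+1) − y_i)/h_i = -11/2, -2/3:
  2·M_0 + 10·M_1 + 3·M_2 = 6(Δ_1 - Δ_0) = 29
Clamped end conditions give two more equations: 2h_0·M_0 + h_0·M_1 = 6(Δ_0 - S'(0)) = -15 and h_1·M_1 + 2h_1·M_2 = 6(S'(5) - Δ_1) = -20.
Solving: M_0 = -137/20, M_1 = 31/5, M_2 = -193/30.
On [0, 2], S(x) = 8 - 3·x - 137/40·x² + 87/80·x³.
With x = 3/2: S(3/2) = -343/640.

-0.5359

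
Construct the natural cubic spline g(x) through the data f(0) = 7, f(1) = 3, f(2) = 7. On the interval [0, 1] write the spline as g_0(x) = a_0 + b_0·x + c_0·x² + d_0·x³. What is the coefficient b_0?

-6

Write M_i for g''(x_i). With h_i = 1, 1 and divided differences Δ_i = -4, 4, the continuity of g' gives the tridiagonal system
  1·M_0 + 4·M_1 + 1·M_2 = 6(Δ_1 - Δ_0) = 48
Natural end conditions: M_0 = M_2 = 0.
Forward elimination and back-substitution give M_0 = 0, M_1 = 12, M_2 = 0.
On [0, 1], with g_0(x) = a_0 + b_0·x + c_0·x² + d_0·x³: c_0 = M_0/2 = 0, d_0 = (M_1 - M_0)/(6h_0) = 2, b_0 = Δ_0 - h_0(2M_0 + M_1)/6 = -6.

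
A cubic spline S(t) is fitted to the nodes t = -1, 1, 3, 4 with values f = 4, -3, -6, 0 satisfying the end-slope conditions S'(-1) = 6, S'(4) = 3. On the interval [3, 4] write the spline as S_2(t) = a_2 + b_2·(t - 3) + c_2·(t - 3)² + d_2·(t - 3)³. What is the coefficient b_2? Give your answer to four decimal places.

Put σ_i = S'' at the i-th knot. Here h = (2, 2, 1) and Δ = (-7/2, -3/2, 6), so the interior equations h_(i-1)·σ_(i-1) + 2(h_(i-1)+h_i)·σ_i + h_i·σ_(i+1) = 6(Δ_i − Δ_(i-1)) read
  2·σ_0 + 8·σ_1 + 2·σ_2 = 6(Δ_1 - Δ_0) = 12
  2·σ_1 + 6·σ_2 + 1·σ_3 = 6(Δ_2 - Δ_1) = 45
Clamped end conditions give two more equations: 2h_0·σ_0 + h_0·σ_1 = 6(Δ_0 - S'(-1)) = -57 and h_2·σ_2 + 2h_2·σ_3 = 6(S'(4) - Δ_2) = -18.
Hence σ_0 = -366/23, σ_1 = 153/46, σ_2 = 198/23, σ_3 = -306/23.
On [3, 4], with S_2(t) = a_2 + b_2·(t - 3) + c_2·(t - 3)² + d_2·(t - 3)³: c_2 = σ_2/2 = 99/23, d_2 = (σ_3 - σ_2)/(6h_2) = -84/23, b_2 = Δ_2 - h_2(2σ_2 + σ_3)/6 = 123/23.

5.3478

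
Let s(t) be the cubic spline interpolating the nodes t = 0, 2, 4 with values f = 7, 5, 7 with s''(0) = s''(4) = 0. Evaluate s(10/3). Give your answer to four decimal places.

6.0370

Write σ_i for s''(x_i). With h_i = 2, 2 and divided differences Δ_i = -1, 1, the continuity of s' gives the tridiagonal system
  2·σ_0 + 8·σ_1 + 2·σ_2 = 6(Δ_1 - Δ_0) = 12
Natural end conditions: σ_0 = σ_2 = 0.
Hence σ_0 = 0, σ_1 = 3/2, σ_2 = 0.
On [2, 4], s(t) = 5 + 0·(t - 2) + 3/4·(t - 2)² - 1/8·(t - 2)³.
With (t - 2) = 4/3: s(10/3) = 163/27.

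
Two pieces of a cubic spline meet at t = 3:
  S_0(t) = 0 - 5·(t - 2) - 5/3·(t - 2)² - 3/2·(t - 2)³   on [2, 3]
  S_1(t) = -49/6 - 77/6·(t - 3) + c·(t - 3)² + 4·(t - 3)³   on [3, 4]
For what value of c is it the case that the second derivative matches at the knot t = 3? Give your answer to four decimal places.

S_0''(t) = -10/3 - 9·(t - 2), so S_0''(3) = -37/3. On the right, S_1''(3) = 2c, so c = -37/6.

-6.1667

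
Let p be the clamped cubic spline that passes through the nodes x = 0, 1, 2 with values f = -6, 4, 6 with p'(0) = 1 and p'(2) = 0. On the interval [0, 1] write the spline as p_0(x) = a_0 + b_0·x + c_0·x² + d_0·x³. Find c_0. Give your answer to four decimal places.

With M_i denoting the second derivative at x_i, h_i = 1, 1, and Δ_i = (y_(i+1) − y_i)/h_i = 10, 2:
  1·M_0 + 4·M_1 + 1·M_2 = 6(Δ_1 - Δ_0) = -48
Clamped end conditions give two more equations: 2h_0·M_0 + h_0·M_1 = 6(Δ_0 - p'(0)) = 54 and h_1·M_1 + 2h_1·M_2 = 6(p'(2) - Δ_1) = -12.
Solving the tridiagonal system: M_0 = 77/2, M_1 = -23, M_2 = 11/2.
On [0, 1], with p_0(x) = a_0 + b_0·x + c_0·x² + d_0·x³: c_0 = M_0/2 = 77/4, d_0 = (M_1 - M_0)/(6h_0) = -41/4, b_0 = Δ_0 - h_0(2M_0 + M_1)/6 = 1.

19.2500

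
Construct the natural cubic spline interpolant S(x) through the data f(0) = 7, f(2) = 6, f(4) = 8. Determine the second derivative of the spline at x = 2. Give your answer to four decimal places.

1.1250

Let σ_i = S''(x_i). Step sizes h_i = 2, 2; slopes of the chords Δ_i = (y_(i+1) - y_i)/h_i = -1/2, 1.
  2·σ_0 + 8·σ_1 + 2·σ_2 = 6(Δ_1 - Δ_0) = 9
Natural end conditions: σ_0 = σ_2 = 0.
Hence σ_0 = 0, σ_1 = 9/8, σ_2 = 0.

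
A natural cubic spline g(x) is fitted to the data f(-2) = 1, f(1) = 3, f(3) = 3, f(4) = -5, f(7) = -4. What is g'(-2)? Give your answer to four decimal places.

-0.1096

Write m_i for g''(x_i). With h_i = 3, 2, 1, 3 and divided differences Δ_i = 2/3, 0, -8, 1/3, the continuity of g' gives the tridiagonal system
  3·m_0 + 10·m_1 + 2·m_2 = 6(Δ_1 - Δ_0) = -4
  2·m_1 + 6·m_2 + 1·m_3 = 6(Δ_2 - Δ_1) = -48
  1·m_2 + 8·m_3 + 3·m_4 = 6(Δ_3 - Δ_2) = 50
Natural end conditions: m_0 = m_4 = 0.
Solving: m_0 = 0, m_1 = 340/219, m_2 = -2138/219, m_3 = 1636/219, m_4 = 0.
On [-2, 1], g'(x) = b_0 + 2c_0·(x + 2) + 3d_0·(x + 2)² with b_0 = Δ_0 - h_0(2m_0 + m_1)/6 = -8/73, c_0 = m_0/2 = 0, d_0 = (m_1 - m_0)/(6h_0) = 170/1971. So g'(-2) = -8/73.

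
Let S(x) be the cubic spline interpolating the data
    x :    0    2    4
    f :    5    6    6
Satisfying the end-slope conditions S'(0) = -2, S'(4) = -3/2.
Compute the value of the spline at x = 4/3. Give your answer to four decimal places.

With M_i denoting the second derivative at x_i, h_i = 2, 2, and Δ_i = (y_(i+1) − y_i)/h_i = 1/2, 0:
  2·M_0 + 8·M_1 + 2·M_2 = 6(Δ_1 - Δ_0) = -3
Clamped end conditions give two more equations: 2h_0·M_0 + h_0·M_1 = 6(Δ_0 - S'(0)) = 15 and h_1·M_1 + 2h_1·M_2 = 6(S'(4) - Δ_1) = -9.
Solving: M_0 = 17/4, M_1 = -1, M_2 = -7/4.
On [0, 2], S(x) = 5 - 2·x + 17/8·x² - 7/16·x³.
With x = 4/3: S(4/3) = 137/27.

5.0741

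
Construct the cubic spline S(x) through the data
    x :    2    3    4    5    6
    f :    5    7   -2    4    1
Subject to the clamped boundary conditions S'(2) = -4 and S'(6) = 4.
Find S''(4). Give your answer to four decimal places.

Put σ_i = S'' at the i-th knot. Here h = (1, 1, 1, 1) and Δ = (2, -9, 6, -3), so the interior equations h_(i-1)·σ_(i-1) + 2(h_(i-1)+h_i)·σ_i + h_i·σ_(i+1) = 6(Δ_i − Δ_(i-1)) read
  1·σ_0 + 4·σ_1 + 1·σ_2 = 6(Δ_1 - Δ_0) = -66
  1·σ_1 + 4·σ_2 + 1·σ_3 = 6(Δ_2 - Δ_1) = 90
  1·σ_2 + 4·σ_3 + 1·σ_4 = 6(Δ_3 - Δ_2) = -54
Clamped end conditions give two more equations: 2h_0·σ_0 + h_0·σ_1 = 6(Δ_0 - S'(2)) = 36 and h_3·σ_3 + 2h_3·σ_4 = 6(S'(6) - Δ_3) = 42.
Solving: σ_0 = 499/14, σ_1 = -247/7, σ_2 = 79/2, σ_3 = -229/7, σ_4 = 523/14.

39.5000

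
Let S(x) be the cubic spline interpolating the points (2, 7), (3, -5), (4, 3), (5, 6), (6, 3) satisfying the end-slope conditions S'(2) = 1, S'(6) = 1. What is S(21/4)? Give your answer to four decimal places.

5.0826

With M_i denoting the second derivative at x_i, h_i = 1, 1, 1, 1, and Δ_i = (y_(i+1) − y_i)/h_i = -12, 8, 3, -3:
  1·M_0 + 4·M_1 + 1·M_2 = 6(Δ_1 - Δ_0) = 120
  1·M_1 + 4·M_2 + 1·M_3 = 6(Δ_2 - Δ_1) = -30
  1·M_2 + 4·M_3 + 1·M_4 = 6(Δ_3 - Δ_2) = -36
Clamped end conditions give two more equations: 2h_0·M_0 + h_0·M_1 = 6(Δ_0 - S'(2)) = -78 and h_3·M_3 + 2h_3·M_4 = 6(S'(6) - Δ_3) = 24.
Solving the tridiagonal system: M_0 = -450/7, M_1 = 354/7, M_2 = -18, M_3 = -60/7, M_4 = 114/7.
On [5, 6], S(x) = 6 - 20/7·(x - 5) - 30/7·(x - 5)² + 29/7·(x - 5)³.
With (x - 5) = 1/4: S(21/4) = 2277/448.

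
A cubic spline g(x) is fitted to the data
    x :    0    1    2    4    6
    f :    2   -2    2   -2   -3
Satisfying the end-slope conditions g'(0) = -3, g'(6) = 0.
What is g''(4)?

4

Write m_i for g''(x_i). With h_i = 1, 1, 2, 2 and divided differences Δ_i = -4, 4, -2, -1/2, the continuity of g' gives the tridiagonal system
  1·m_0 + 4·m_1 + 1·m_2 = 6(Δ_1 - Δ_0) = 48
  1·m_1 + 6·m_2 + 2·m_3 = 6(Δ_2 - Δ_1) = -36
  2·m_2 + 8·m_3 + 2·m_4 = 6(Δ_3 - Δ_2) = 9
Clamped end conditions give two more equations: 2h_0·m_0 + h_0·m_1 = 6(Δ_0 - g'(0)) = -6 and h_3·m_3 + 2h_3·m_4 = 6(g'(6) - Δ_3) = 3.
Solving the tridiagonal system: m_0 = -47/4, m_1 = 35/2, m_2 = -41/4, m_3 = 4, m_4 = -5/4.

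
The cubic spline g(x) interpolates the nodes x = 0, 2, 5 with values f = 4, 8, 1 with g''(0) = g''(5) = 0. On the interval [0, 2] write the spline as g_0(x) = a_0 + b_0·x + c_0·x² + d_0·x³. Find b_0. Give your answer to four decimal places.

With m_i denoting the second derivative at x_i, h_i = 2, 3, and Δ_i = (y_(i+1) − y_i)/h_i = 2, -7/3:
  2·m_0 + 10·m_1 + 3·m_2 = 6(Δ_1 - Δ_0) = -26
Natural end conditions: m_0 = m_2 = 0.
Hence m_0 = 0, m_1 = -13/5, m_2 = 0.
On [0, 2], with g_0(x) = a_0 + b_0·x + c_0·x² + d_0·x³: c_0 = m_0/2 = 0, d_0 = (m_1 - m_0)/(6h_0) = -13/60, b_0 = Δ_0 - h_0(2m_0 + m_1)/6 = 43/15.

2.8667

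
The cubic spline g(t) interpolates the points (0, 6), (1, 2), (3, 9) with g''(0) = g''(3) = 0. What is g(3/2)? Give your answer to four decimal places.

2.1094

With m_i denoting the second derivative at x_i, h_i = 1, 2, and Δ_i = (y_(i+1) − y_i)/h_i = -4, 7/2:
  1·m_0 + 6·m_1 + 2·m_2 = 6(Δ_1 - Δ_0) = 45
Natural end conditions: m_0 = m_2 = 0.
Forward elimination and back-substitution give m_0 = 0, m_1 = 15/2, m_2 = 0.
On [1, 3], g(t) = 2 - 3/2·(t - 1) + 15/4·(t - 1)² - 5/8·(t - 1)³.
With (t - 1) = 1/2: g(3/2) = 135/64.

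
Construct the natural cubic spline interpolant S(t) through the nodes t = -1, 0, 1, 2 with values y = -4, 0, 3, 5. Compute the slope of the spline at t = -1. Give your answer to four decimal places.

4.2000

With m_i denoting the second derivative at x_i, h_i = 1, 1, 1, and Δ_i = (y_(i+1) − y_i)/h_i = 4, 3, 2:
  1·m_0 + 4·m_1 + 1·m_2 = 6(Δ_1 - Δ_0) = -6
  1·m_1 + 4·m_2 + 1·m_3 = 6(Δ_2 - Δ_1) = -6
Natural end conditions: m_0 = m_3 = 0.
Solving the tridiagonal system: m_0 = 0, m_1 = -6/5, m_2 = -6/5, m_3 = 0.
On [-1, 0], S'(t) = b_0 + 2c_0·(t + 1) + 3d_0·(t + 1)² with b_0 = Δ_0 - h_0(2m_0 + m_1)/6 = 21/5, c_0 = m_0/2 = 0, d_0 = (m_1 - m_0)/(6h_0) = -1/5. So S'(-1) = 21/5.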